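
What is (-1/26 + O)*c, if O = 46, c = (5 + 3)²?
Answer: 38240/13 ≈ 2941.5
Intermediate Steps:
c = 64 (c = 8² = 64)
(-1/26 + O)*c = (-1/26 + 46)*64 = (1195/26)*64 = 38240/13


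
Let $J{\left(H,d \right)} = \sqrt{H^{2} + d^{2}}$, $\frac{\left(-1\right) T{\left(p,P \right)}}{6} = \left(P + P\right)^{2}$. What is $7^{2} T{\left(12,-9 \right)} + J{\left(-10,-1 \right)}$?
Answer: $-95256 + \sqrt{101} \approx -95246.0$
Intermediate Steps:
$T{\left(p,P \right)} = - 24 P^{2}$ ($T{\left(p,P \right)} = - 6 \left(P + P\right)^{2} = - 6 \left(2 P\right)^{2} = - 6 \cdot 4 P^{2} = - 24 P^{2}$)
$7^{2} T{\left(12,-9 \right)} + J{\left(-10,-1 \right)} = 7^{2} \left(- 24 \left(-9\right)^{2}\right) + \sqrt{\left(-10\right)^{2} + \left(-1\right)^{2}} = 49 \left(\left(-24\right) 81\right) + \sqrt{100 + 1} = 49 \left(-1944\right) + \sqrt{101} = -95256 + \sqrt{101}$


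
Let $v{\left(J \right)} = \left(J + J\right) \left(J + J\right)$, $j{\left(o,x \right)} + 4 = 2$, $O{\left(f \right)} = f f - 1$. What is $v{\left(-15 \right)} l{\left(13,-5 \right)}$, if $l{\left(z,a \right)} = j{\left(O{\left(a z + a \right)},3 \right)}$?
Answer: $-1800$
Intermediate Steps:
$O{\left(f \right)} = -1 + f^{2}$ ($O{\left(f \right)} = f^{2} - 1 = -1 + f^{2}$)
$j{\left(o,x \right)} = -2$ ($j{\left(o,x \right)} = -4 + 2 = -2$)
$l{\left(z,a \right)} = -2$
$v{\left(J \right)} = 4 J^{2}$ ($v{\left(J \right)} = 2 J 2 J = 4 J^{2}$)
$v{\left(-15 \right)} l{\left(13,-5 \right)} = 4 \left(-15\right)^{2} \left(-2\right) = 4 \cdot 225 \left(-2\right) = 900 \left(-2\right) = -1800$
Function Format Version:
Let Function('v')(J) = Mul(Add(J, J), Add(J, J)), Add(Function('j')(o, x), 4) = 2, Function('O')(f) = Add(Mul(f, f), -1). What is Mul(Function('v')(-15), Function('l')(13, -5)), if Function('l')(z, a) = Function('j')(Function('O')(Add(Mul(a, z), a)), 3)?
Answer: -1800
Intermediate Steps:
Function('O')(f) = Add(-1, Pow(f, 2)) (Function('O')(f) = Add(Pow(f, 2), -1) = Add(-1, Pow(f, 2)))
Function('j')(o, x) = -2 (Function('j')(o, x) = Add(-4, 2) = -2)
Function('l')(z, a) = -2
Function('v')(J) = Mul(4, Pow(J, 2)) (Function('v')(J) = Mul(Mul(2, J), Mul(2, J)) = Mul(4, Pow(J, 2)))
Mul(Function('v')(-15), Function('l')(13, -5)) = Mul(Mul(4, Pow(-15, 2)), -2) = Mul(Mul(4, 225), -2) = Mul(900, -2) = -1800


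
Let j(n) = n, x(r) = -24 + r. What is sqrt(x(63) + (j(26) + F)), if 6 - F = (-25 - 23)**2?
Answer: I*sqrt(2233) ≈ 47.255*I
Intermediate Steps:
F = -2298 (F = 6 - (-25 - 23)**2 = 6 - 1*(-48)**2 = 6 - 1*2304 = 6 - 2304 = -2298)
sqrt(x(63) + (j(26) + F)) = sqrt((-24 + 63) + (26 - 2298)) = sqrt(39 - 2272) = sqrt(-2233) = I*sqrt(2233)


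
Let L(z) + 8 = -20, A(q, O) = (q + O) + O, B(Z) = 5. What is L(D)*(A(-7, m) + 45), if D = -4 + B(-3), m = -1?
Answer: -1008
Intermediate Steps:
A(q, O) = q + 2*O (A(q, O) = (O + q) + O = q + 2*O)
D = 1 (D = -4 + 5 = 1)
L(z) = -28 (L(z) = -8 - 20 = -28)
L(D)*(A(-7, m) + 45) = -28*((-7 + 2*(-1)) + 45) = -28*((-7 - 2) + 45) = -28*(-9 + 45) = -28*36 = -1008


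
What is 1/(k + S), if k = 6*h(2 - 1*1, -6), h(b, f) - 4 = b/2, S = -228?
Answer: -1/201 ≈ -0.0049751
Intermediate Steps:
h(b, f) = 4 + b/2
k = 27 (k = 6*(4 + (2 - 1*1)/2) = 6*(4 + (2 - 1)/2) = 6*(4 + (½)*1) = 6*(4 + ½) = 6*(9/2) = 27)
1/(k + S) = 1/(27 - 228) = 1/(-201) = -1/201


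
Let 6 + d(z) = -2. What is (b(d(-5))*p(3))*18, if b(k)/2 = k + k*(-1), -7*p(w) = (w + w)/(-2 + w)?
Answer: 0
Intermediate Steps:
p(w) = -2*w/(7*(-2 + w)) (p(w) = -(w + w)/(7*(-2 + w)) = -2*w/(7*(-2 + w)))
d(z) = -8 (d(z) = -6 - 2 = -8)
b(k) = 0 (b(k) = 2*(k + k*(-1)) = 2*(k - k) = 2*0 = 0)
(b(d(-5))*p(3))*18 = (0*(-2*3/(-14 + 7*3)))*18 = (0*(-2*3/(-14 + 21)))*18 = (0*(-2*3/7))*18 = (0*(-2*3*⅐))*18 = (0*(-6/7))*18 = 0*18 = 0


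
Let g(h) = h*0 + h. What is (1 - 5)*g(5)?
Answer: -20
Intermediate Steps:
g(h) = h (g(h) = 0 + h = h)
(1 - 5)*g(5) = (1 - 5)*5 = -4*5 = -20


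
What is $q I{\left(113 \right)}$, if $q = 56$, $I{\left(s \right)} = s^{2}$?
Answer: $715064$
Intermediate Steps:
$q I{\left(113 \right)} = 56 \cdot 113^{2} = 56 \cdot 12769 = 715064$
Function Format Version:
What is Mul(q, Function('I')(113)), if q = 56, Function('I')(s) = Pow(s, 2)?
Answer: 715064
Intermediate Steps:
Mul(q, Function('I')(113)) = Mul(56, Pow(113, 2)) = Mul(56, 12769) = 715064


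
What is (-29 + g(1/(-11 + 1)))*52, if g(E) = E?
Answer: -7566/5 ≈ -1513.2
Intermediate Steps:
(-29 + g(1/(-11 + 1)))*52 = (-29 + 1/(-11 + 1))*52 = (-29 + 1/(-10))*52 = (-29 - ⅒)*52 = -291/10*52 = -7566/5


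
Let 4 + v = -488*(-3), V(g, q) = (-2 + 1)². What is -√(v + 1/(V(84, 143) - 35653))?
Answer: -√463938754047/17826 ≈ -38.210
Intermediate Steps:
V(g, q) = 1 (V(g, q) = (-1)² = 1)
v = 1460 (v = -4 - 488*(-3) = -4 + 1464 = 1460)
-√(v + 1/(V(84, 143) - 35653)) = -√(1460 + 1/(1 - 35653)) = -√(1460 + 1/(-35652)) = -√(1460 - 1/35652) = -√(52051919/35652) = -√463938754047/17826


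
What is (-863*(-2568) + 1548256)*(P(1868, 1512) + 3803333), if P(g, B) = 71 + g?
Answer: 14324718127680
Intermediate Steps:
(-863*(-2568) + 1548256)*(P(1868, 1512) + 3803333) = (-863*(-2568) + 1548256)*((71 + 1868) + 3803333) = (2216184 + 1548256)*(1939 + 3803333) = 3764440*3805272 = 14324718127680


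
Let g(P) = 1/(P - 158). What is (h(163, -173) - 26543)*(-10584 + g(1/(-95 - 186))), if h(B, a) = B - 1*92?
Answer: 12439703630184/44399 ≈ 2.8018e+8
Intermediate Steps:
h(B, a) = -92 + B (h(B, a) = B - 92 = -92 + B)
g(P) = 1/(-158 + P)
(h(163, -173) - 26543)*(-10584 + g(1/(-95 - 186))) = ((-92 + 163) - 26543)*(-10584 + 1/(-158 + 1/(-95 - 186))) = (71 - 26543)*(-10584 + 1/(-158 + 1/(-281))) = -26472*(-10584 + 1/(-158 - 1/281)) = -26472*(-10584 + 1/(-44399/281)) = -26472*(-10584 - 281/44399) = -26472*(-469919297/44399) = 12439703630184/44399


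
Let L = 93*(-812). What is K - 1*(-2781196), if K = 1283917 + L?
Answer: 3989597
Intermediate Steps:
L = -75516
K = 1208401 (K = 1283917 - 75516 = 1208401)
K - 1*(-2781196) = 1208401 - 1*(-2781196) = 1208401 + 2781196 = 3989597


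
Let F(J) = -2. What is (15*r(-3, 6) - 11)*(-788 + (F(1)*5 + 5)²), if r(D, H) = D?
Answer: 42728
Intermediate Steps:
(15*r(-3, 6) - 11)*(-788 + (F(1)*5 + 5)²) = (15*(-3) - 11)*(-788 + (-2*5 + 5)²) = (-45 - 11)*(-788 + (-10 + 5)²) = -56*(-788 + (-5)²) = -56*(-788 + 25) = -56*(-763) = 42728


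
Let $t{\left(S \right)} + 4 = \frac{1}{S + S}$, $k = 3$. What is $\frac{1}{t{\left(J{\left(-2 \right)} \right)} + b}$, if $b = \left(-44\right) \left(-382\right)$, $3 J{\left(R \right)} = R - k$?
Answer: $\frac{10}{168037} \approx 5.9511 \cdot 10^{-5}$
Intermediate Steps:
$J{\left(R \right)} = -1 + \frac{R}{3}$ ($J{\left(R \right)} = \frac{R - 3}{3} = \frac{-3 + R}{3} = -1 + \frac{R}{3}$)
$b = 16808$
$t{\left(S \right)} = -4 + \frac{1}{2 S}$ ($t{\left(S \right)} = -4 + \frac{1}{S + S} = -4 + \frac{1}{2 S}$)
$\frac{1}{t{\left(J{\left(-2 \right)} \right)} + b} = \frac{1}{\left(-4 + \frac{1}{2 \left(-1 + \frac{1}{3} \left(-2\right)\right)}\right) + 16808} = \frac{1}{\left(-4 + \frac{1}{2 \left(-1 - \frac{2}{3}\right)}\right) + 16808} = \frac{1}{\left(-4 + \frac{1}{2 \left(- \frac{5}{3}\right)}\right) + 16808} = \frac{1}{\left(-4 + \frac{1}{2} \left(- \frac{3}{5}\right)\right) + 16808} = \frac{1}{\left(-4 - \frac{3}{10}\right) + 16808} = \frac{1}{- \frac{43}{10} + 16808} = \frac{1}{\frac{168037}{10}} = \frac{10}{168037}$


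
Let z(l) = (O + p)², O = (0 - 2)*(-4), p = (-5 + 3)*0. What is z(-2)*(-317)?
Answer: -20288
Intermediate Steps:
p = 0 (p = -2*0 = 0)
O = 8 (O = -2*(-4) = 8)
z(l) = 64 (z(l) = (8 + 0)² = 8² = 64)
z(-2)*(-317) = 64*(-317) = -20288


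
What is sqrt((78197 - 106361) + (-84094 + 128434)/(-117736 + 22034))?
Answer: I*sqrt(64488684269634)/47851 ≈ 167.82*I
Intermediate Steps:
sqrt((78197 - 106361) + (-84094 + 128434)/(-117736 + 22034)) = sqrt(-28164 + 44340/(-95702)) = sqrt(-28164 + 44340*(-1/95702)) = sqrt(-28164 - 22170/47851) = sqrt(-1347697734/47851) = I*sqrt(64488684269634)/47851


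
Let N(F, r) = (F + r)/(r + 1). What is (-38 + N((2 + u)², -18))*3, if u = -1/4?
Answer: -30291/272 ≈ -111.36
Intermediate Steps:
u = -¼ (u = -1*¼ = -¼ ≈ -0.25000)
N(F, r) = (F + r)/(1 + r)
(-38 + N((2 + u)², -18))*3 = (-38 + ((2 - ¼)² - 18)/(1 - 18))*3 = (-38 + ((7/4)² - 18)/(-17))*3 = (-38 - (49/16 - 18)/17)*3 = (-38 - 1/17*(-239/16))*3 = (-38 + 239/272)*3 = -10097/272*3 = -30291/272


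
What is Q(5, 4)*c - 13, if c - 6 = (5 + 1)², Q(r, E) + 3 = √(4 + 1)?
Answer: -139 + 42*√5 ≈ -45.085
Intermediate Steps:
Q(r, E) = -3 + √5 (Q(r, E) = -3 + √(4 + 1) = -3 + √5)
c = 42 (c = 6 + (5 + 1)² = 6 + 6² = 6 + 36 = 42)
Q(5, 4)*c - 13 = (-3 + √5)*42 - 13 = (-126 + 42*√5) - 13 = -139 + 42*√5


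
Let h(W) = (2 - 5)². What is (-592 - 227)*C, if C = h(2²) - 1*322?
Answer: 256347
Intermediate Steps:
h(W) = 9 (h(W) = (-3)² = 9)
C = -313 (C = 9 - 1*322 = 9 - 322 = -313)
(-592 - 227)*C = (-592 - 227)*(-313) = -819*(-313) = 256347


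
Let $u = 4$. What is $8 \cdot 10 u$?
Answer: $320$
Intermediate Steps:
$8 \cdot 10 u = 8 \cdot 10 \cdot 4 = 80 \cdot 4 = 320$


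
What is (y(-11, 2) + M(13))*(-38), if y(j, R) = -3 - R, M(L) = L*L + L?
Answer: -6726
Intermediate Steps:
M(L) = L + L**2 (M(L) = L**2 + L = L + L**2)
(y(-11, 2) + M(13))*(-38) = ((-3 - 1*2) + 13*(1 + 13))*(-38) = ((-3 - 2) + 13*14)*(-38) = (-5 + 182)*(-38) = 177*(-38) = -6726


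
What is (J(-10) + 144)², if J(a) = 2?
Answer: 21316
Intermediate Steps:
(J(-10) + 144)² = (2 + 144)² = 146² = 21316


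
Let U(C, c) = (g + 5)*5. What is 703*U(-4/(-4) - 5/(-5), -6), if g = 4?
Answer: 31635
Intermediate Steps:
U(C, c) = 45 (U(C, c) = (4 + 5)*5 = 9*5 = 45)
703*U(-4/(-4) - 5/(-5), -6) = 703*45 = 31635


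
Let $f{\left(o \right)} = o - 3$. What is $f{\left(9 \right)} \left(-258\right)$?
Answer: $-1548$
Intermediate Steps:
$f{\left(o \right)} = -3 + o$
$f{\left(9 \right)} \left(-258\right) = \left(-3 + 9\right) \left(-258\right) = 6 \left(-258\right) = -1548$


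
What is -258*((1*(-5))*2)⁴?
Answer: -2580000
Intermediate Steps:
-258*((1*(-5))*2)⁴ = -258*(-5*2)⁴ = -258*(-10)⁴ = -258*10000 = -2580000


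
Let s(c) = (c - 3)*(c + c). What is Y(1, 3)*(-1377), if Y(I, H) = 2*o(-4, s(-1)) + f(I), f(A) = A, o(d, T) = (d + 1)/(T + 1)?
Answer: -459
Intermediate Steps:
s(c) = 2*c*(-3 + c) (s(c) = (-3 + c)*(2*c) = 2*c*(-3 + c))
o(d, T) = (1 + d)/(1 + T)
Y(I, H) = -2/3 + I (Y(I, H) = 2*((1 - 4)/(1 + 2*(-1)*(-3 - 1))) + I = 2*(-3/(1 + 2*(-1)*(-4))) + I = 2*(-3/(1 + 8)) + I = 2*(-3/9) + I = 2*((1/9)*(-3)) + I = 2*(-1/3) + I = -2/3 + I)
Y(1, 3)*(-1377) = (-2/3 + 1)*(-1377) = (1/3)*(-1377) = -459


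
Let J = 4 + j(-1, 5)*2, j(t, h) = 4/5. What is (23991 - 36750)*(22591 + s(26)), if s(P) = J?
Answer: -1441550097/5 ≈ -2.8831e+8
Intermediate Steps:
j(t, h) = ⅘ (j(t, h) = 4*(⅕) = ⅘)
J = 28/5 (J = 4 + (⅘)*2 = 4 + 8/5 = 28/5 ≈ 5.6000)
s(P) = 28/5
(23991 - 36750)*(22591 + s(26)) = (23991 - 36750)*(22591 + 28/5) = -12759*112983/5 = -1441550097/5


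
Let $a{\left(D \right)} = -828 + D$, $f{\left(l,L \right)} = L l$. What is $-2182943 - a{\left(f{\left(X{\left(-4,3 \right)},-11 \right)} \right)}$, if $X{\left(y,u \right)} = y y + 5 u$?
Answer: $-2181774$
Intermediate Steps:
$X{\left(y,u \right)} = y^{2} + 5 u$
$-2182943 - a{\left(f{\left(X{\left(-4,3 \right)},-11 \right)} \right)} = -2182943 - \left(-828 - 11 \left(\left(-4\right)^{2} + 5 \cdot 3\right)\right) = -2182943 - \left(-828 - 11 \left(16 + 15\right)\right) = -2182943 - \left(-828 - 341\right) = -2182943 - -1169 = -2182943 + 1169 = -2181774$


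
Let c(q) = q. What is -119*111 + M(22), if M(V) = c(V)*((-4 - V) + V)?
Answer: -13297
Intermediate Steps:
M(V) = -4*V (M(V) = V*((-4 - V) + V) = V*(-4) = -4*V)
-119*111 + M(22) = -119*111 - 4*22 = -13209 - 88 = -13297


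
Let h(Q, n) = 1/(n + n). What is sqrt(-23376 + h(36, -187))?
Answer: 5*I*sqrt(130789670)/374 ≈ 152.89*I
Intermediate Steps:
h(Q, n) = 1/(2*n)
sqrt(-23376 + h(36, -187)) = sqrt(-23376 + (1/2)/(-187)) = sqrt(-23376 + (1/2)*(-1/187)) = sqrt(-23376 - 1/374) = sqrt(-8742625/374) = 5*I*sqrt(130789670)/374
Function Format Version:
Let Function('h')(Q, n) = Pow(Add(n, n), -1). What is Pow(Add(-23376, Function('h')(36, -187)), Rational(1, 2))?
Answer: Mul(Rational(5, 374), I, Pow(130789670, Rational(1, 2))) ≈ Mul(152.89, I)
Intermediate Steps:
Function('h')(Q, n) = Mul(Rational(1, 2), Pow(n, -1)) (Function('h')(Q, n) = Pow(Mul(2, n), -1) = Mul(Rational(1, 2), Pow(n, -1)))
Pow(Add(-23376, Function('h')(36, -187)), Rational(1, 2)) = Pow(Add(-23376, Mul(Rational(1, 2), Pow(-187, -1))), Rational(1, 2)) = Pow(Add(-23376, Mul(Rational(1, 2), Rational(-1, 187))), Rational(1, 2)) = Pow(Add(-23376, Rational(-1, 374)), Rational(1, 2)) = Pow(Rational(-8742625, 374), Rational(1, 2)) = Mul(Rational(5, 374), I, Pow(130789670, Rational(1, 2)))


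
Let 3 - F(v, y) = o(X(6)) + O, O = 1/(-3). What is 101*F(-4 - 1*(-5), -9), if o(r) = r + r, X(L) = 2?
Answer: -202/3 ≈ -67.333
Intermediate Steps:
o(r) = 2*r
O = -1/3 ≈ -0.33333
F(v, y) = -2/3 (F(v, y) = 3 - (2*2 - 1/3) = 3 - (4 - 1/3) = 3 - 1*11/3 = 3 - 11/3 = -2/3)
101*F(-4 - 1*(-5), -9) = 101*(-2/3) = -202/3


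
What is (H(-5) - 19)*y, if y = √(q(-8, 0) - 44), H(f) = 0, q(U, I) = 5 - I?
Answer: -19*I*√39 ≈ -118.65*I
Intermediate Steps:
y = I*√39 (y = √((5 - 1*0) - 44) = √((5 + 0) - 44) = √(5 - 44) = √(-39) = I*√39 ≈ 6.245*I)
(H(-5) - 19)*y = (0 - 19)*(I*√39) = -19*I*√39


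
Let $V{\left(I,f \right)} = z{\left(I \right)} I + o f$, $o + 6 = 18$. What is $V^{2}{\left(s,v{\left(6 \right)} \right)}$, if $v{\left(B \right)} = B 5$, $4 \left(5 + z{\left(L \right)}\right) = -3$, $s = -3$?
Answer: $\frac{2277081}{16} \approx 1.4232 \cdot 10^{5}$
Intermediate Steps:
$z{\left(L \right)} = - \frac{23}{4}$ ($z{\left(L \right)} = -5 + \frac{1}{4} \left(-3\right) = -5 - \frac{3}{4} = - \frac{23}{4}$)
$o = 12$ ($o = -6 + 18 = 12$)
$v{\left(B \right)} = 5 B$
$V{\left(I,f \right)} = 12 f - \frac{23 I}{4}$ ($V{\left(I,f \right)} = - \frac{23 I}{4} + 12 f = 12 f - \frac{23 I}{4}$)
$V^{2}{\left(s,v{\left(6 \right)} \right)} = \left(12 \cdot 5 \cdot 6 - - \frac{69}{4}\right)^{2} = \left(12 \cdot 30 + \frac{69}{4}\right)^{2} = \left(360 + \frac{69}{4}\right)^{2} = \left(\frac{1509}{4}\right)^{2} = \frac{2277081}{16}$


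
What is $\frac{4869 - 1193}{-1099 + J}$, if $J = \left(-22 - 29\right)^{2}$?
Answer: $\frac{1838}{751} \approx 2.4474$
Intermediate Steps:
$J = 2601$ ($J = \left(-51\right)^{2} = 2601$)
$\frac{4869 - 1193}{-1099 + J} = \frac{4869 - 1193}{-1099 + 2601} = \frac{3676}{1502} = 3676 \cdot \frac{1}{1502} = \frac{1838}{751}$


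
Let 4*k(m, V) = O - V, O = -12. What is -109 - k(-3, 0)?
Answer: -106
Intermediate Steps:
k(m, V) = -3 - V/4 (k(m, V) = (-12 - V)/4 = -3 - V/4)
-109 - k(-3, 0) = -109 - (-3 - ¼*0) = -109 - (-3 + 0) = -109 - 1*(-3) = -109 + 3 = -106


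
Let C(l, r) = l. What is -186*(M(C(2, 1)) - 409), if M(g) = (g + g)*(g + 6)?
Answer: 70122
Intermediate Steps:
M(g) = 2*g*(6 + g) (M(g) = (2*g)*(6 + g) = 2*g*(6 + g))
-186*(M(C(2, 1)) - 409) = -186*(2*2*(6 + 2) - 409) = -186*(2*2*8 - 409) = -186*(32 - 409) = -186*(-377) = 70122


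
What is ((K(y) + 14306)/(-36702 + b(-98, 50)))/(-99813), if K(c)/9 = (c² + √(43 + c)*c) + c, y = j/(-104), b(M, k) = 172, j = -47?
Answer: 154797569/39436962714240 + 141*√117494/6572827119040 ≈ 3.9325e-6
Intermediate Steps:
y = 47/104 (y = -47/(-104) = -47*(-1/104) = 47/104 ≈ 0.45192)
K(c) = 9*c + 9*c² + 9*c*√(43 + c) (K(c) = 9*((c² + √(43 + c)*c) + c) = 9*((c² + c*√(43 + c)) + c) = 9*(c + c² + c*√(43 + c)) = 9*c + 9*c² + 9*c*√(43 + c))
((K(y) + 14306)/(-36702 + b(-98, 50)))/(-99813) = ((9*(47/104)*(1 + 47/104 + √(43 + 47/104)) + 14306)/(-36702 + 172))/(-99813) = ((9*(47/104)*(1 + 47/104 + √(4519/104)) + 14306)/(-36530))*(-1/99813) = ((9*(47/104)*(1 + 47/104 + √117494/52) + 14306)*(-1/36530))*(-1/99813) = ((9*(47/104)*(151/104 + √117494/52) + 14306)*(-1/36530))*(-1/99813) = (((63873/10816 + 423*√117494/5408) + 14306)*(-1/36530))*(-1/99813) = ((154797569/10816 + 423*√117494/5408)*(-1/36530))*(-1/99813) = (-154797569/395108480 - 423*√117494/197554240)*(-1/99813) = 154797569/39436962714240 + 141*√117494/6572827119040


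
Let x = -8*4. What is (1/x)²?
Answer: 1/1024 ≈ 0.00097656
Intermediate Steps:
x = -32
(1/x)² = (1/(-32))² = (-1/32)² = 1/1024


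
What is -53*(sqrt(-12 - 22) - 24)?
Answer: 1272 - 53*I*sqrt(34) ≈ 1272.0 - 309.04*I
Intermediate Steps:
-53*(sqrt(-12 - 22) - 24) = -53*(sqrt(-34) - 24) = -53*(I*sqrt(34) - 24) = -53*(-24 + I*sqrt(34)) = 1272 - 53*I*sqrt(34)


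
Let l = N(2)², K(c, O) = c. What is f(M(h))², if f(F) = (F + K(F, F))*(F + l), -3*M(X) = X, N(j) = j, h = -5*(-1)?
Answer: 4900/81 ≈ 60.494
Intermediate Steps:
h = 5
M(X) = -X/3
l = 4 (l = 2² = 4)
f(F) = 2*F*(4 + F) (f(F) = (F + F)*(F + 4) = (2*F)*(4 + F) = 2*F*(4 + F))
f(M(h))² = (2*(-⅓*5)*(4 - ⅓*5))² = (2*(-5/3)*(4 - 5/3))² = (2*(-5/3)*(7/3))² = (-70/9)² = 4900/81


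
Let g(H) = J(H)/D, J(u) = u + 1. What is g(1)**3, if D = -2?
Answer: -1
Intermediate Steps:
J(u) = 1 + u
g(H) = -1/2 - H/2 (g(H) = (1 + H)/(-2) = (1 + H)*(-1/2) = -1/2 - H/2)
g(1)**3 = (-1/2 - 1/2*1)**3 = (-1/2 - 1/2)**3 = (-1)**3 = -1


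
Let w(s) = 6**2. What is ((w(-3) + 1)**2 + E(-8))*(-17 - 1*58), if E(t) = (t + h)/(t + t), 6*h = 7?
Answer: -3286625/32 ≈ -1.0271e+5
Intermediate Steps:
h = 7/6 (h = (1/6)*7 = 7/6 ≈ 1.1667)
w(s) = 36
E(t) = (7/6 + t)/(2*t) (E(t) = (t + 7/6)/(t + t) = (7/6 + t)/((2*t)) = (7/6 + t)*(1/(2*t)) = (7/6 + t)/(2*t))
((w(-3) + 1)**2 + E(-8))*(-17 - 1*58) = ((36 + 1)**2 + (1/12)*(7 + 6*(-8))/(-8))*(-17 - 1*58) = (37**2 + (1/12)*(-1/8)*(7 - 48))*(-17 - 58) = (1369 + (1/12)*(-1/8)*(-41))*(-75) = (1369 + 41/96)*(-75) = (131465/96)*(-75) = -3286625/32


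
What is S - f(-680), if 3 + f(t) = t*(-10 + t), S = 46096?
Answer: -423101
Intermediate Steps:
f(t) = -3 + t*(-10 + t)
S - f(-680) = 46096 - (-3 + (-680)**2 - 10*(-680)) = 46096 - (-3 + 462400 + 6800) = 46096 - 1*469197 = 46096 - 469197 = -423101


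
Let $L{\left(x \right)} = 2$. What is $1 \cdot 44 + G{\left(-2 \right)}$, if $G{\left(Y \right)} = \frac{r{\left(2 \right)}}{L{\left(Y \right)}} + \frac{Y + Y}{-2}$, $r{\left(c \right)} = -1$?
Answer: $\frac{91}{2} \approx 45.5$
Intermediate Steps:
$G{\left(Y \right)} = - \frac{1}{2} - Y$ ($G{\left(Y \right)} = - \frac{1}{2} + \frac{Y + Y}{-2} = \left(-1\right) \frac{1}{2} + 2 Y \left(- \frac{1}{2}\right) = - \frac{1}{2} - Y$)
$1 \cdot 44 + G{\left(-2 \right)} = 1 \cdot 44 - - \frac{3}{2} = 44 + \left(- \frac{1}{2} + 2\right) = 44 + \frac{3}{2} = \frac{91}{2}$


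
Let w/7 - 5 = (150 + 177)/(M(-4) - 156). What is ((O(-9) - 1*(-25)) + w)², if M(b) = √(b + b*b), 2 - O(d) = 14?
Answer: 18247812591/16434916 - 51532257*√3/4108729 ≈ 1088.6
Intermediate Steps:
O(d) = -12 (O(d) = 2 - 1*14 = 2 - 14 = -12)
M(b) = √(b + b²)
w = 35 + 2289/(-156 + 2*√3) (w = 35 + 7*((150 + 177)/(√(-4*(1 - 4)) - 156)) = 35 + 7*(327/(√(-4*(-3)) - 156)) = 35 + 7*(327/(√12 - 156)) = 35 + 7*(327/(2*√3 - 156)) = 35 + 7*(327/(-156 + 2*√3)) = 35 + 2289/(-156 + 2*√3) ≈ 19.994)
((O(-9) - 1*(-25)) + w)² = ((-12 - 1*(-25)) + (41188/2027 - 763*√3/4054))² = ((-12 + 25) + (41188/2027 - 763*√3/4054))² = (13 + (41188/2027 - 763*√3/4054))² = (67539/2027 - 763*√3/4054)²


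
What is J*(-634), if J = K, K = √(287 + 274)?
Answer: -634*√561 ≈ -15017.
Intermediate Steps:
K = √561 ≈ 23.685
J = √561 ≈ 23.685
J*(-634) = √561*(-634) = -634*√561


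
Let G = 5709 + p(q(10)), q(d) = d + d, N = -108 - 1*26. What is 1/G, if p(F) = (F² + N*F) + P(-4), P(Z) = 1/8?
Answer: 8/27433 ≈ 0.00029162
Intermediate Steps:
N = -134 (N = -108 - 26 = -134)
P(Z) = ⅛
q(d) = 2*d
p(F) = ⅛ + F² - 134*F (p(F) = (F² - 134*F) + ⅛ = ⅛ + F² - 134*F)
G = 27433/8 (G = 5709 + (⅛ + (2*10)² - 268*10) = 5709 + (⅛ + 20² - 134*20) = 5709 + (⅛ + 400 - 2680) = 5709 - 18239/8 = 27433/8 ≈ 3429.1)
1/G = 1/(27433/8) = 8/27433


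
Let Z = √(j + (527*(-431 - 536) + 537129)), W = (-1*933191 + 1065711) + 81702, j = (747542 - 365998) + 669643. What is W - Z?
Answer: 214222 - √1078707 ≈ 2.1318e+5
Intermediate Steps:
j = 1051187 (j = 381544 + 669643 = 1051187)
W = 214222 (W = (-933191 + 1065711) + 81702 = 132520 + 81702 = 214222)
Z = √1078707 (Z = √(1051187 + (527*(-431 - 536) + 537129)) = √(1051187 + (527*(-967) + 537129)) = √(1051187 + (-509609 + 537129)) = √(1051187 + 27520) = √1078707 ≈ 1038.6)
W - Z = 214222 - √1078707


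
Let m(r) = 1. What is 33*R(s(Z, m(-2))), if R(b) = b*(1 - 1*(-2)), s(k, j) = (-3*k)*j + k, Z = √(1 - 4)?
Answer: -198*I*√3 ≈ -342.95*I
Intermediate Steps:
Z = I*√3 (Z = √(-3) = I*√3 ≈ 1.732*I)
s(k, j) = k - 3*j*k (s(k, j) = -3*j*k + k = k - 3*j*k)
R(b) = 3*b (R(b) = b*(1 + 2) = b*3 = 3*b)
33*R(s(Z, m(-2))) = 33*(3*((I*√3)*(1 - 3*1))) = 33*(3*((I*√3)*(1 - 3))) = 33*(3*((I*√3)*(-2))) = 33*(3*(-2*I*√3)) = 33*(-6*I*√3) = -198*I*√3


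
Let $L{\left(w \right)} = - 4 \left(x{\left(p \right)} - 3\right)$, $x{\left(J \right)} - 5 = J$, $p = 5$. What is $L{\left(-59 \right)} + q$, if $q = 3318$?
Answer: $3290$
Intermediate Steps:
$x{\left(J \right)} = 5 + J$
$L{\left(w \right)} = -28$ ($L{\left(w \right)} = - 4 \left(\left(5 + 5\right) - 3\right) = - 4 \left(10 - 3\right) = \left(-4\right) 7 = -28$)
$L{\left(-59 \right)} + q = -28 + 3318 = 3290$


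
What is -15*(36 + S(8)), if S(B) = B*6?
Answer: -1260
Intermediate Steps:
S(B) = 6*B
-15*(36 + S(8)) = -15*(36 + 6*8) = -15*(36 + 48) = -15*84 = -1260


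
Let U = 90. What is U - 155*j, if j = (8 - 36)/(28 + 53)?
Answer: 11630/81 ≈ 143.58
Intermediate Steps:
j = -28/81 ≈ -0.34568
U - 155*j = 90 - 155*(-28/81) = 90 + 4340/81 = 11630/81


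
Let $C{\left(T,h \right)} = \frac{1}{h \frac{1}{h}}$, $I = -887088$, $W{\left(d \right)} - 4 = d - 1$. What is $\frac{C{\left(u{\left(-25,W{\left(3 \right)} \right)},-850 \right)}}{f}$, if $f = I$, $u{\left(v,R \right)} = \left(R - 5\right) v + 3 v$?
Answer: $- \frac{1}{887088} \approx -1.1273 \cdot 10^{-6}$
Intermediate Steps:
$W{\left(d \right)} = 3 + d$ ($W{\left(d \right)} = 4 + \left(d - 1\right) = 4 + \left(-1 + d\right) = 3 + d$)
$u{\left(v,R \right)} = 3 v + v \left(-5 + R\right)$ ($u{\left(v,R \right)} = \left(-5 + R\right) v + 3 v = v \left(-5 + R\right) + 3 v = 3 v + v \left(-5 + R\right)$)
$C{\left(T,h \right)} = 1$ ($C{\left(T,h \right)} = 1^{-1} = 1$)
$f = -887088$
$\frac{C{\left(u{\left(-25,W{\left(3 \right)} \right)},-850 \right)}}{f} = 1 \frac{1}{-887088} = 1 \left(- \frac{1}{887088}\right) = - \frac{1}{887088}$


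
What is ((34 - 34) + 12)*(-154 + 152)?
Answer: -24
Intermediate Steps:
((34 - 34) + 12)*(-154 + 152) = (0 + 12)*(-2) = 12*(-2) = -24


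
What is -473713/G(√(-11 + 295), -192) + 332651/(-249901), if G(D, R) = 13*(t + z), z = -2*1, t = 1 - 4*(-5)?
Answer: -118463517210/61725547 ≈ -1919.2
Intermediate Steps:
t = 21 (t = 1 + 20 = 21)
z = -2
G(D, R) = 247 (G(D, R) = 13*(21 - 2) = 13*19 = 247)
-473713/G(√(-11 + 295), -192) + 332651/(-249901) = -473713/247 + 332651/(-249901) = -473713*1/247 + 332651*(-1/249901) = -473713/247 - 332651/249901 = -118463517210/61725547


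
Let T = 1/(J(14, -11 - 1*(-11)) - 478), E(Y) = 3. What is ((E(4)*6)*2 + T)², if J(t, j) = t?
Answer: 278990209/215296 ≈ 1295.8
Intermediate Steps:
T = -1/464 (T = 1/(14 - 478) = 1/(-464) = -1/464 ≈ -0.0021552)
((E(4)*6)*2 + T)² = ((3*6)*2 - 1/464)² = (18*2 - 1/464)² = (36 - 1/464)² = (16703/464)² = 278990209/215296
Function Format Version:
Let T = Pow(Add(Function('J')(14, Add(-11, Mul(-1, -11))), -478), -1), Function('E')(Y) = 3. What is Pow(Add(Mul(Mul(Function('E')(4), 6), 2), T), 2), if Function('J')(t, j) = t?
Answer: Rational(278990209, 215296) ≈ 1295.8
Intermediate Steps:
T = Rational(-1, 464) (T = Pow(Add(14, -478), -1) = Pow(-464, -1) = Rational(-1, 464) ≈ -0.0021552)
Pow(Add(Mul(Mul(Function('E')(4), 6), 2), T), 2) = Pow(Add(Mul(Mul(3, 6), 2), Rational(-1, 464)), 2) = Pow(Add(Mul(18, 2), Rational(-1, 464)), 2) = Pow(Add(36, Rational(-1, 464)), 2) = Pow(Rational(16703, 464), 2) = Rational(278990209, 215296)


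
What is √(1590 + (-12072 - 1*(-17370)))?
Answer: 2*√1722 ≈ 82.994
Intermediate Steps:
√(1590 + (-12072 - 1*(-17370))) = √(1590 + (-12072 + 17370)) = √(1590 + 5298) = √6888 = 2*√1722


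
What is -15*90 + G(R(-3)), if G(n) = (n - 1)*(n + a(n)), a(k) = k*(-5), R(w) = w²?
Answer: -1638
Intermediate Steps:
a(k) = -5*k
G(n) = -4*n*(-1 + n) (G(n) = (n - 1)*(n - 5*n) = (-1 + n)*(-4*n) = -4*n*(-1 + n))
-15*90 + G(R(-3)) = -15*90 + 4*(-3)²*(1 - 1*(-3)²) = -1350 + 4*9*(1 - 1*9) = -1350 + 4*9*(1 - 9) = -1350 + 4*9*(-8) = -1350 - 288 = -1638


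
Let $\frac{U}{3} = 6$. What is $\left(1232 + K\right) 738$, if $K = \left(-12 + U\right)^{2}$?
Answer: $935784$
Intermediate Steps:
$U = 18$ ($U = 3 \cdot 6 = 18$)
$K = 36$ ($K = \left(-12 + 18\right)^{2} = 6^{2} = 36$)
$\left(1232 + K\right) 738 = \left(1232 + 36\right) 738 = 1268 \cdot 738 = 935784$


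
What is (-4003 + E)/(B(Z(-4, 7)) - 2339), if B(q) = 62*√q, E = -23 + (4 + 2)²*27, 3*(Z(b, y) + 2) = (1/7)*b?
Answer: 150009426/115066165 + 189348*I*√966/115066165 ≈ 1.3037 + 0.051145*I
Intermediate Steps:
Z(b, y) = -2 + b/21 (Z(b, y) = -2 + ((1/7)*b)/3 = -2 + ((1*(⅐))*b)/3 = -2 + (b/7)/3 = -2 + b/21)
E = 949 (E = -23 + 6²*27 = -23 + 36*27 = -23 + 972 = 949)
(-4003 + E)/(B(Z(-4, 7)) - 2339) = (-4003 + 949)/(62*√(-2 + (1/21)*(-4)) - 2339) = -3054/(62*√(-2 - 4/21) - 2339) = -3054/(62*√(-46/21) - 2339) = -3054/(62*(I*√966/21) - 2339) = -3054/(62*I*√966/21 - 2339) = -3054/(-2339 + 62*I*√966/21)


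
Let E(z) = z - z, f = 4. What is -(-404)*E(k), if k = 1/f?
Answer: 0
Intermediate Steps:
k = ¼ (k = 1/4 = ¼ ≈ 0.25000)
E(z) = 0
-(-404)*E(k) = -(-404)*0 = -1*0 = 0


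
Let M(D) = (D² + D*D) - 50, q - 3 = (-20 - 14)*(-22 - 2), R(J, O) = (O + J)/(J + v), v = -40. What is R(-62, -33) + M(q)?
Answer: 136830239/102 ≈ 1.3415e+6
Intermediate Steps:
R(J, O) = (J + O)/(-40 + J) (R(J, O) = (O + J)/(J - 40) = (J + O)/(-40 + J))
q = 819 (q = 3 + (-20 - 14)*(-22 - 2) = 3 - 34*(-24) = 3 + 816 = 819)
M(D) = -50 + 2*D² (M(D) = (D² + D²) - 50 = 2*D² - 50 = -50 + 2*D²)
R(-62, -33) + M(q) = (-62 - 33)/(-40 - 62) + (-50 + 2*819²) = -95/(-102) + (-50 + 2*670761) = -1/102*(-95) + (-50 + 1341522) = 95/102 + 1341472 = 136830239/102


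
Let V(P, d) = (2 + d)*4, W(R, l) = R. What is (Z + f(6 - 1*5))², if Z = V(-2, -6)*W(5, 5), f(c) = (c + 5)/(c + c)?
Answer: 5929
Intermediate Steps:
f(c) = (5 + c)/(2*c) (f(c) = (5 + c)/((2*c)) = (5 + c)*(1/(2*c)) = (5 + c)/(2*c))
V(P, d) = 8 + 4*d
Z = -80 (Z = (8 + 4*(-6))*5 = (8 - 24)*5 = -16*5 = -80)
(Z + f(6 - 1*5))² = (-80 + (5 + (6 - 1*5))/(2*(6 - 1*5)))² = (-80 + (5 + (6 - 5))/(2*(6 - 5)))² = (-80 + (½)*(5 + 1)/1)² = (-80 + (½)*1*6)² = (-80 + 3)² = (-77)² = 5929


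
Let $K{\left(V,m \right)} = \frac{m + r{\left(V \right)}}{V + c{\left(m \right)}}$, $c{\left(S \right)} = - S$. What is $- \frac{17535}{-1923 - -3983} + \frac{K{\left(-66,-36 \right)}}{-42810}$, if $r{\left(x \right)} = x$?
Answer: $- \frac{375340177}{44094300} \approx -8.5122$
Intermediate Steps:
$K{\left(V,m \right)} = \frac{V + m}{V - m}$ ($K{\left(V,m \right)} = \frac{m + V}{V - m} = \frac{V + m}{V - m}$)
$- \frac{17535}{-1923 - -3983} + \frac{K{\left(-66,-36 \right)}}{-42810} = - \frac{17535}{-1923 - -3983} + \frac{\frac{1}{-66 - -36} \left(-66 - 36\right)}{-42810} = - \frac{17535}{-1923 + 3983} + \frac{1}{-66 + 36} \left(-102\right) \left(- \frac{1}{42810}\right) = - \frac{17535}{2060} + \frac{1}{-30} \left(-102\right) \left(- \frac{1}{42810}\right) = \left(-17535\right) \frac{1}{2060} + \left(- \frac{1}{30}\right) \left(-102\right) \left(- \frac{1}{42810}\right) = - \frac{3507}{412} + \frac{17}{5} \left(- \frac{1}{42810}\right) = - \frac{3507}{412} - \frac{17}{214050} = - \frac{375340177}{44094300}$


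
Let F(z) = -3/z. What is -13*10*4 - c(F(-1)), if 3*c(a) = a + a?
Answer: -522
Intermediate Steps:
F(z) = -3/z
c(a) = 2*a/3 (c(a) = (a + a)/3 = (2*a)/3 = 2*a/3)
-13*10*4 - c(F(-1)) = -13*10*4 - 2*(-3/(-1))/3 = -130*4 - 2*(-3*(-1))/3 = -520 - 2*3/3 = -520 - 1*2 = -520 - 2 = -522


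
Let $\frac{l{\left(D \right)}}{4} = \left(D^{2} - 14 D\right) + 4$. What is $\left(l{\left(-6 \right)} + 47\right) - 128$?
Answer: $415$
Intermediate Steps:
$l{\left(D \right)} = 16 - 56 D + 4 D^{2}$ ($l{\left(D \right)} = 4 \left(\left(D^{2} - 14 D\right) + 4\right) = 4 \left(4 + D^{2} - 14 D\right) = 16 - 56 D + 4 D^{2}$)
$\left(l{\left(-6 \right)} + 47\right) - 128 = \left(\left(16 - -336 + 4 \left(-6\right)^{2}\right) + 47\right) - 128 = \left(\left(16 + 336 + 4 \cdot 36\right) + 47\right) - 128 = \left(\left(16 + 336 + 144\right) + 47\right) - 128 = \left(496 + 47\right) - 128 = 543 - 128 = 415$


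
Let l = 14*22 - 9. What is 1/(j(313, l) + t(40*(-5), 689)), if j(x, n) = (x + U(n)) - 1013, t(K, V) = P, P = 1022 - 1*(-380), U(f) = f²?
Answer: 1/90103 ≈ 1.1098e-5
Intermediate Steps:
l = 299 (l = 308 - 9 = 299)
P = 1402 (P = 1022 + 380 = 1402)
t(K, V) = 1402
j(x, n) = -1013 + x + n² (j(x, n) = (x + n²) - 1013 = -1013 + x + n²)
1/(j(313, l) + t(40*(-5), 689)) = 1/((-1013 + 313 + 299²) + 1402) = 1/((-1013 + 313 + 89401) + 1402) = 1/(88701 + 1402) = 1/90103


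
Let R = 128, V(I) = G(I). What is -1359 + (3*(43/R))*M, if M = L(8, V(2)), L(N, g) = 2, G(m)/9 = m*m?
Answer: -86847/64 ≈ -1357.0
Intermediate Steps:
G(m) = 9*m**2 (G(m) = 9*(m*m) = 9*m**2)
V(I) = 9*I**2
M = 2
-1359 + (3*(43/R))*M = -1359 + (3*(43/128))*2 = -1359 + (129/128)*2 = -1359 + 129/64 = -86847/64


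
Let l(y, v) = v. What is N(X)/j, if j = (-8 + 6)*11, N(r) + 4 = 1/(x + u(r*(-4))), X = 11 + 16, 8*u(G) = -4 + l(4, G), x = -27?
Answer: 15/82 ≈ 0.18293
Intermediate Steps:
u(G) = -½ + G/8 (u(G) = (-4 + G)/8 = -½ + G/8)
X = 27
N(r) = -4 + 1/(-55/2 - r/2) (N(r) = -4 + 1/(-27 + (-½ + (r*(-4))/8)) = -4 + 1/(-27 + (-½ + (-4*r)/8)) = -4 + 1/(-27 + (-½ - r/2)) = -4 + 1/(-55/2 - r/2))
j = -22 (j = -2*11 = -22)
N(X)/j = (2*(111 + 2*27)/(-55 - 1*27))/(-22) = (2*(111 + 54)/(-55 - 27))*(-1/22) = (2*165/(-82))*(-1/22) = (2*(-1/82)*165)*(-1/22) = -165/41*(-1/22) = 15/82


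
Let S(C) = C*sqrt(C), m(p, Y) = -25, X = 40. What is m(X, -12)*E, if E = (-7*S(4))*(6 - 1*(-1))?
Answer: 9800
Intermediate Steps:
S(C) = C**(3/2)
E = -392 (E = (-7*4**(3/2))*(6 - 1*(-1)) = (-7*8)*(6 + 1) = -56*7 = -392)
m(X, -12)*E = -25*(-392) = 9800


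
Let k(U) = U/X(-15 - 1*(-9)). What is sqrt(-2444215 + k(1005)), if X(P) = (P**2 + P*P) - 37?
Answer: 58*I*sqrt(35602)/7 ≈ 1563.4*I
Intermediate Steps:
X(P) = -37 + 2*P**2 (X(P) = (P**2 + P**2) - 37 = 2*P**2 - 37 = -37 + 2*P**2)
k(U) = U/35 (k(U) = U/(-37 + 2*(-15 - 1*(-9))**2) = U/(-37 + 2*(-15 + 9)**2) = U/(-37 + 2*(-6)**2) = U/(-37 + 2*36) = U/(-37 + 72) = U/35)
sqrt(-2444215 + k(1005)) = sqrt(-2444215 + (1/35)*1005) = sqrt(-2444215 + 201/7) = sqrt(-17109304/7) = 58*I*sqrt(35602)/7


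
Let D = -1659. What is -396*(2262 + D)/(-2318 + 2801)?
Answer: -79596/161 ≈ -494.39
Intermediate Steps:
-396*(2262 + D)/(-2318 + 2801) = -396*(2262 - 1659)/(-2318 + 2801) = -238788/483 = -396*201/161 = -79596/161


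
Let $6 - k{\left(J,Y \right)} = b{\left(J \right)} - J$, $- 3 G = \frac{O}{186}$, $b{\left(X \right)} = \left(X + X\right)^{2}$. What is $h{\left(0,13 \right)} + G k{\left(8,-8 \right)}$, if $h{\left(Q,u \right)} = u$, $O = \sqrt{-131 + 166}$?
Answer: $13 + \frac{121 \sqrt{35}}{279} \approx 15.566$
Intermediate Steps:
$O = \sqrt{35} \approx 5.9161$
$b{\left(X \right)} = 4 X^{2}$ ($b{\left(X \right)} = \left(2 X\right)^{2} = 4 X^{2}$)
$G = - \frac{\sqrt{35}}{558}$ ($G = - \frac{\sqrt{35} \cdot \frac{1}{186}}{3} = - \frac{\frac{1}{186} \sqrt{35}}{3} = - \frac{\sqrt{35}}{558} \approx -0.010602$)
$k{\left(J,Y \right)} = 6 + J - 4 J^{2}$ ($k{\left(J,Y \right)} = 6 - \left(4 J^{2} - J\right) = 6 - \left(- J + 4 J^{2}\right) = 6 + J - 4 J^{2}$)
$h{\left(0,13 \right)} + G k{\left(8,-8 \right)} = 13 + - \frac{\sqrt{35}}{558} \left(6 + 8 - 4 \cdot 8^{2}\right) = 13 + - \frac{\sqrt{35}}{558} \left(6 + 8 - 256\right) = 13 + - \frac{\sqrt{35}}{558} \left(-242\right) = 13 + \frac{121 \sqrt{35}}{279}$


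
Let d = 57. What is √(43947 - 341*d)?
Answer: √24510 ≈ 156.56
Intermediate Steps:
√(43947 - 341*d) = √(43947 - 341*57) = √(43947 - 19437) = √24510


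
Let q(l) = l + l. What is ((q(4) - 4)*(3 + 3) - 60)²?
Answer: 1296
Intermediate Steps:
q(l) = 2*l
((q(4) - 4)*(3 + 3) - 60)² = ((2*4 - 4)*(3 + 3) - 60)² = ((8 - 4)*6 - 60)² = (4*6 - 60)² = (24 - 60)² = (-36)² = 1296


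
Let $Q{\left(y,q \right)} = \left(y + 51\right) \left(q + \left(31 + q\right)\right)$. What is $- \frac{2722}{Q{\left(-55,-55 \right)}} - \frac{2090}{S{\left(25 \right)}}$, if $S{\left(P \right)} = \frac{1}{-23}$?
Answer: $\frac{7593699}{158} \approx 48061.0$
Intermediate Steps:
$S{\left(P \right)} = - \frac{1}{23}$
$Q{\left(y,q \right)} = \left(31 + 2 q\right) \left(51 + y\right)$ ($Q{\left(y,q \right)} = \left(51 + y\right) \left(31 + 2 q\right) = \left(31 + 2 q\right) \left(51 + y\right)$)
$- \frac{2722}{Q{\left(-55,-55 \right)}} - \frac{2090}{S{\left(25 \right)}} = - \frac{2722}{1581 + 31 \left(-55\right) + 102 \left(-55\right) + 2 \left(-55\right) \left(-55\right)} - \frac{2090}{- \frac{1}{23}} = - \frac{2722}{1581 - 1705 - 5610 + 6050} - -48070 = - \frac{2722}{316} + 48070 = \left(-2722\right) \frac{1}{316} + 48070 = - \frac{1361}{158} + 48070 = \frac{7593699}{158}$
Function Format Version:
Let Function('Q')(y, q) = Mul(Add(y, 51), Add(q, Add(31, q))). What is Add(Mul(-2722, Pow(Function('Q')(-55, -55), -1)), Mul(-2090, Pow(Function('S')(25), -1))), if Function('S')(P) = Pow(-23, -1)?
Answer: Rational(7593699, 158) ≈ 48061.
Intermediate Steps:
Function('S')(P) = Rational(-1, 23)
Function('Q')(y, q) = Mul(Add(31, Mul(2, q)), Add(51, y)) (Function('Q')(y, q) = Mul(Add(51, y), Add(31, Mul(2, q))) = Mul(Add(31, Mul(2, q)), Add(51, y)))
Add(Mul(-2722, Pow(Function('Q')(-55, -55), -1)), Mul(-2090, Pow(Function('S')(25), -1))) = Add(Mul(-2722, Pow(Add(1581, Mul(31, -55), Mul(102, -55), Mul(2, -55, -55)), -1)), Mul(-2090, Pow(Rational(-1, 23), -1))) = Add(Mul(-2722, Pow(Add(1581, -1705, -5610, 6050), -1)), Mul(-2090, -23)) = Add(Mul(-2722, Pow(316, -1)), 48070) = Add(Mul(-2722, Rational(1, 316)), 48070) = Add(Rational(-1361, 158), 48070) = Rational(7593699, 158)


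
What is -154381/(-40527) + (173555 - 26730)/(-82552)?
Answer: 6794083537/3345584904 ≈ 2.0308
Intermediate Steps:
-154381/(-40527) + (173555 - 26730)/(-82552) = -154381*(-1/40527) + 146825*(-1/82552) = 154381/40527 - 146825/82552 = 6794083537/3345584904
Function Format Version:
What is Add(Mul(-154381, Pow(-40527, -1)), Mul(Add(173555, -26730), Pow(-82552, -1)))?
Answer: Rational(6794083537, 3345584904) ≈ 2.0308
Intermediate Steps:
Add(Mul(-154381, Pow(-40527, -1)), Mul(Add(173555, -26730), Pow(-82552, -1))) = Add(Mul(-154381, Rational(-1, 40527)), Mul(146825, Rational(-1, 82552))) = Add(Rational(154381, 40527), Rational(-146825, 82552)) = Rational(6794083537, 3345584904)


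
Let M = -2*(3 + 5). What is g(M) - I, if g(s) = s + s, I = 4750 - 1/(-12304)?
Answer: -58837729/12304 ≈ -4782.0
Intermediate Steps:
I = 58444001/12304 (I = 4750 - 1*(-1/12304) = 4750 + 1/12304 = 58444001/12304 ≈ 4750.0)
M = -16 (M = -2*8 = -16)
g(s) = 2*s
g(M) - I = 2*(-16) - 1*58444001/12304 = -32 - 58444001/12304 = -58837729/12304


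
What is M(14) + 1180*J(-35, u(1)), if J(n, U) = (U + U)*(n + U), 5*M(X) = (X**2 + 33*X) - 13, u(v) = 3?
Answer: -226431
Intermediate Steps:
M(X) = -13/5 + X**2/5 + 33*X/5 (M(X) = ((X**2 + 33*X) - 13)/5 = (-13 + X**2 + 33*X)/5 = -13/5 + X**2/5 + 33*X/5)
J(n, U) = 2*U*(U + n) (J(n, U) = (2*U)*(U + n) = 2*U*(U + n))
M(14) + 1180*J(-35, u(1)) = (-13/5 + (1/5)*14**2 + (33/5)*14) + 1180*(2*3*(3 - 35)) = (-13/5 + (1/5)*196 + 462/5) + 1180*(2*3*(-32)) = (-13/5 + 196/5 + 462/5) + 1180*(-192) = 129 - 226560 = -226431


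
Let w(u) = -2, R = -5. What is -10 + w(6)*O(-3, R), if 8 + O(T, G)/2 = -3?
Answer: 34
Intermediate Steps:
O(T, G) = -22 (O(T, G) = -16 + 2*(-3) = -16 - 6 = -22)
-10 + w(6)*O(-3, R) = -10 - 2*(-22) = -10 + 44 = 34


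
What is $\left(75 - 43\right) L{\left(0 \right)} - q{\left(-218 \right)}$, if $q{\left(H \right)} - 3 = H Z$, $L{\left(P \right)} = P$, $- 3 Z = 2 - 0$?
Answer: $- \frac{445}{3} \approx -148.33$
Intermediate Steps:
$Z = - \frac{2}{3}$ ($Z = - \frac{2 - 0}{3} = - \frac{2 + 0}{3} = \left(- \frac{1}{3}\right) 2 = - \frac{2}{3} \approx -0.66667$)
$q{\left(H \right)} = 3 - \frac{2 H}{3}$ ($q{\left(H \right)} = 3 + H \left(- \frac{2}{3}\right) = 3 - \frac{2 H}{3}$)
$\left(75 - 43\right) L{\left(0 \right)} - q{\left(-218 \right)} = \left(75 - 43\right) 0 - \left(3 - - \frac{436}{3}\right) = 32 \cdot 0 - \left(3 + \frac{436}{3}\right) = 0 - \frac{445}{3} = - \frac{445}{3}$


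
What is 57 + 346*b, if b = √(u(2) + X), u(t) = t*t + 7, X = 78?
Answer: 57 + 346*√89 ≈ 3321.2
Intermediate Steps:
u(t) = 7 + t² (u(t) = t² + 7 = 7 + t²)
b = √89 (b = √((7 + 2²) + 78) = √((7 + 4) + 78) = √(11 + 78) = √89 ≈ 9.4340)
57 + 346*b = 57 + 346*√89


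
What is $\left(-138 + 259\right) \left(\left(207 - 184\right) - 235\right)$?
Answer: $-25652$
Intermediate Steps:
$\left(-138 + 259\right) \left(\left(207 - 184\right) - 235\right) = 121 \left(\left(207 - 184\right) - 235\right) = 121 \left(23 - 235\right) = 121 \left(-212\right) = -25652$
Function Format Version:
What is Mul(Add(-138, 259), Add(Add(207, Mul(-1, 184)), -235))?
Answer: -25652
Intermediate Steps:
Mul(Add(-138, 259), Add(Add(207, Mul(-1, 184)), -235)) = Mul(121, Add(Add(207, -184), -235)) = Mul(121, Add(23, -235)) = Mul(121, -212) = -25652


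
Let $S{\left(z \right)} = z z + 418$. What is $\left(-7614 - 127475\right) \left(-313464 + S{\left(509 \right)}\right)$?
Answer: $7290077885$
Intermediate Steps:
$S{\left(z \right)} = 418 + z^{2}$ ($S{\left(z \right)} = z^{2} + 418 = 418 + z^{2}$)
$\left(-7614 - 127475\right) \left(-313464 + S{\left(509 \right)}\right) = \left(-7614 - 127475\right) \left(-313464 + \left(418 + 509^{2}\right)\right) = - 135089 \left(-313464 + \left(418 + 259081\right)\right) = - 135089 \left(-313464 + 259499\right) = \left(-135089\right) \left(-53965\right) = 7290077885$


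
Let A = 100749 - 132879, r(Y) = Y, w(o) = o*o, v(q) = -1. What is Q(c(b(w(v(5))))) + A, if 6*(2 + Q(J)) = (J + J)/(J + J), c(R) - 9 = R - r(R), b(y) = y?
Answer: -192791/6 ≈ -32132.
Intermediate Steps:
w(o) = o**2
A = -32130
c(R) = 9 (c(R) = 9 + (R - R) = 9 + 0 = 9)
Q(J) = -11/6 (Q(J) = -2 + ((J + J)/(J + J))/6 = -2 + ((2*J)/((2*J)))/6 = -2 + ((2*J)*(1/(2*J)))/6 = -2 + (1/6)*1 = -2 + 1/6 = -11/6)
Q(c(b(w(v(5))))) + A = -11/6 - 32130 = -192791/6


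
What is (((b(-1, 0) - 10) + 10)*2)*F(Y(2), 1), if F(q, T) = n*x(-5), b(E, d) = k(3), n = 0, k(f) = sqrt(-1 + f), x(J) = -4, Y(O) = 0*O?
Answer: 0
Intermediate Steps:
Y(O) = 0
b(E, d) = sqrt(2) (b(E, d) = sqrt(-1 + 3) = sqrt(2))
F(q, T) = 0 (F(q, T) = 0*(-4) = 0)
(((b(-1, 0) - 10) + 10)*2)*F(Y(2), 1) = (((sqrt(2) - 10) + 10)*2)*0 = (((-10 + sqrt(2)) + 10)*2)*0 = (sqrt(2)*2)*0 = (2*sqrt(2))*0 = 0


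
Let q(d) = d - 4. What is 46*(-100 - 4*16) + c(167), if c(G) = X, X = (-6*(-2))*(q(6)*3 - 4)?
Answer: -7520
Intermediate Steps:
q(d) = -4 + d
X = 24 (X = (-6*(-2))*((-4 + 6)*3 - 4) = 12*(2*3 - 4) = 12*(6 - 4) = 12*2 = 24)
c(G) = 24
46*(-100 - 4*16) + c(167) = 46*(-100 - 4*16) + 24 = 46*(-100 - 64) + 24 = 46*(-164) + 24 = -7544 + 24 = -7520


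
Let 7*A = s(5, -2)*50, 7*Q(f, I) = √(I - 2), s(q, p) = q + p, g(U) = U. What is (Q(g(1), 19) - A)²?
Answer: (150 - √17)²/49 ≈ 434.29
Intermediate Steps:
s(q, p) = p + q
Q(f, I) = √(-2 + I)/7 (Q(f, I) = √(I - 2)/7 = √(-2 + I)/7)
A = 150/7 (A = ((-2 + 5)*50)/7 = (3*50)/7 = (⅐)*150 = 150/7 ≈ 21.429)
(Q(g(1), 19) - A)² = (√(-2 + 19)/7 - 1*150/7)² = (√17/7 - 150/7)² = (-150/7 + √17/7)²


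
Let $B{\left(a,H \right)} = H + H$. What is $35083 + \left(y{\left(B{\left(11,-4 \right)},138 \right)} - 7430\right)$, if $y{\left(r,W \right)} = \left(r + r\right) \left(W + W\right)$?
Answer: $23237$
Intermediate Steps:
$B{\left(a,H \right)} = 2 H$
$y{\left(r,W \right)} = 4 W r$ ($y{\left(r,W \right)} = 2 r 2 W = 4 W r$)
$35083 + \left(y{\left(B{\left(11,-4 \right)},138 \right)} - 7430\right) = 35083 - \left(7430 - 552 \cdot 2 \left(-4\right)\right) = 35083 - \left(7430 - -4416\right) = 35083 - 11846 = 23237$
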